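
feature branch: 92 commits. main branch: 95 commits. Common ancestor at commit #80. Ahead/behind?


Common ancestor: commit #80
feature commits after divergence: 92 - 80 = 12
main commits after divergence: 95 - 80 = 15
feature is 12 commits ahead of main
main is 15 commits ahead of feature

feature ahead: 12, main ahead: 15


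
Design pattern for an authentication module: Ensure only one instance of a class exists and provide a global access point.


This matches the Singleton pattern

Singleton


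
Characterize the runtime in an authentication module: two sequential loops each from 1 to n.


Reasoning: sequential dominates: O(n) + O(n) = O(n)
Complexity: O(n)

O(n)


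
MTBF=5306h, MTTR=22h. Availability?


Availability = MTBF / (MTBF + MTTR)
Availability = 5306 / (5306 + 22)
Availability = 5306 / 5328
Availability = 99.5871%

99.5871%


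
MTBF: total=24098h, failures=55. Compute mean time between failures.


Formula: MTBF = Total operating time / Number of failures
MTBF = 24098 / 55
MTBF = 438.15 hours

438.15 hours


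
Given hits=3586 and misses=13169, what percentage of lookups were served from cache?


Formula: hit rate = hits / (hits + misses) * 100
hit rate = 3586 / (3586 + 13169) * 100
hit rate = 3586 / 16755 * 100
hit rate = 21.4%

21.4%


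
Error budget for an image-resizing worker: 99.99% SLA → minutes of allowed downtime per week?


Formula: allowed downtime = period * (100 - SLA) / 100
Period (week) = 10080 minutes
Unavailability fraction = (100 - 99.99) / 100
Allowed downtime = 10080 * (100 - 99.99) / 100
Allowed downtime = 1.008 minutes

1.008 minutes


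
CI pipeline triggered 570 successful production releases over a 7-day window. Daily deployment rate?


Formula: deployments per day = releases / days
= 570 / 7
= 81.429 deploys/day
(equivalently, 570.0 deploys/week)

81.429 deploys/day


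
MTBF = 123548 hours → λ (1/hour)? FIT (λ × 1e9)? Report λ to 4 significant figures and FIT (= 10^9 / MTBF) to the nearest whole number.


Formula: λ = 1 / MTBF; FIT = λ × 1e9 = 1e9 / MTBF
λ = 1 / 123548 ≈ 8.094e-06 failures/hour
FIT = 1e9 / 123548 ≈ 8094 failures per 1e9 hours (nearest whole number)

λ = 8.094e-06 /h, FIT = 8094


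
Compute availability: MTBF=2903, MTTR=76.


Availability = MTBF / (MTBF + MTTR)
Availability = 2903 / (2903 + 76)
Availability = 2903 / 2979
Availability = 97.4488%

97.4488%


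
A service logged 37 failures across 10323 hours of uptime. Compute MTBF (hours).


Formula: MTBF = Total operating time / Number of failures
MTBF = 10323 / 37
MTBF = 279.0 hours

279.0 hours


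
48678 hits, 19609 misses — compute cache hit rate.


Formula: hit rate = hits / (hits + misses) * 100
hit rate = 48678 / (48678 + 19609) * 100
hit rate = 48678 / 68287 * 100
hit rate = 71.28%

71.28%


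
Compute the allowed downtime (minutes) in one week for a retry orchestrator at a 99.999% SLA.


Formula: allowed downtime = period * (100 - SLA) / 100
Period (week) = 10080 minutes
Unavailability fraction = (100 - 99.999) / 100
Allowed downtime = 10080 * (100 - 99.999) / 100
Allowed downtime = 0.1008 minutes

0.1008 minutes


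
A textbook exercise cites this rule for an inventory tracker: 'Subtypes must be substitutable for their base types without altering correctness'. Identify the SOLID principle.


This describes the Liskov Substitution Principle (LSP)

Liskov Substitution Principle (LSP)


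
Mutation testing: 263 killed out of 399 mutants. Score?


Mutation score = killed / total * 100
Mutation score = 263 / 399 * 100
Mutation score = 65.91%

65.91%


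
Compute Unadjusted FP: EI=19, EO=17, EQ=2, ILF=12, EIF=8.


UFP = EI*4 + EO*5 + EQ*4 + ILF*10 + EIF*7
UFP = 19*4 + 17*5 + 2*4 + 12*10 + 8*7
UFP = 76 + 85 + 8 + 120 + 56
UFP = 345

345


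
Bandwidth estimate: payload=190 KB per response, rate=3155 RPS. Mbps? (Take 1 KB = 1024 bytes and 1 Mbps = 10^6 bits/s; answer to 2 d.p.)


Formula: Mbps = payload_bytes * RPS * 8 / 1e6
Payload per request = 190 KB = 190 * 1024 = 194560 bytes
Total bytes/sec = 194560 * 3155 = 613836800
Total bits/sec = 613836800 * 8 = 4910694400
Mbps = 4910694400 / 1e6 = 4910.69

4910.69 Mbps


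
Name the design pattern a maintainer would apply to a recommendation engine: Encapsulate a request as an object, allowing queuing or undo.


This matches the Command pattern

Command


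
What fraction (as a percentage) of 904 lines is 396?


Coverage = covered / total * 100
Coverage = 396 / 904 * 100
Coverage = 43.81%

43.81%


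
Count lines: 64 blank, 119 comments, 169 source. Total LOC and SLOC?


Total LOC = blank + comment + code
Total LOC = 64 + 119 + 169 = 352
SLOC (source only) = code = 169

Total LOC: 352, SLOC: 169


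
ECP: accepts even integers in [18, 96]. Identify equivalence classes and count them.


Constraint: even integers in [18, 96]
Class 1: x < 18 — out-of-range invalid
Class 2: x in [18,96] but odd — wrong type invalid
Class 3: x in [18,96] and even — valid
Class 4: x > 96 — out-of-range invalid
Total equivalence classes: 4

4 equivalence classes


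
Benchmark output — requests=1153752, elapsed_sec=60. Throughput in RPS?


Formula: throughput = requests / seconds
throughput = 1153752 / 60
throughput = 19229.2 requests/second

19229.2 requests/second


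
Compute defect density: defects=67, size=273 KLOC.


Defect density = defects / KLOC
Defect density = 67 / 273
Defect density = 0.245 defects/KLOC

0.245 defects/KLOC


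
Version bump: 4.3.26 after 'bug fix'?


Current: 4.3.26
Change category: 'bug fix' → patch bump
SemVer rule: patch bump → increment PATCH (MAJOR and MINOR unchanged)
New: 4.3.27

4.3.27


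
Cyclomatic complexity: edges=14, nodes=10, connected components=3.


Formula: V(G) = E - N + 2P
V(G) = 14 - 10 + 2*3
V(G) = 4 + 6
V(G) = 10

10


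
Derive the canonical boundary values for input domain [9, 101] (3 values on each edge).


Range: [9, 101]
Boundaries: just below min, min, min+1, max-1, max, just above max
Values: [8, 9, 10, 100, 101, 102]

[8, 9, 10, 100, 101, 102]


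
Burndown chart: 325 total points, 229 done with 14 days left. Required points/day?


Formula: Required rate = Remaining points / Days left
Remaining = 325 - 229 = 96 points
Required rate = 96 / 14 = 6.86 points/day

6.86 points/day


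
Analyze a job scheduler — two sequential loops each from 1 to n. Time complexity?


Reasoning: sequential dominates: O(n) + O(n) = O(n)
Complexity: O(n)

O(n)


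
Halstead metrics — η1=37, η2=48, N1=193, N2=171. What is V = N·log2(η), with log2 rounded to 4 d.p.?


Formula: V = N * log2(η), where N = N1 + N2 and η = η1 + η2
η = 37 + 48 = 85
N = 193 + 171 = 364
log2(85) ≈ 6.4094
V = 364 * 6.4094 = 2333.02

2333.02


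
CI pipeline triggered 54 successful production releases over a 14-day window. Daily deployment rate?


Formula: deployments per day = releases / days
= 54 / 14
= 3.857 deploys/day
(equivalently, 27.0 deploys/week)

3.857 deploys/day


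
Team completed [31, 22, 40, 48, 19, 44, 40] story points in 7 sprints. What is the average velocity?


Formula: Avg velocity = Total points / Number of sprints
Points: [31, 22, 40, 48, 19, 44, 40]
Sum = 31 + 22 + 40 + 48 + 19 + 44 + 40 = 244
Avg velocity = 244 / 7 = 34.86 points/sprint

34.86 points/sprint


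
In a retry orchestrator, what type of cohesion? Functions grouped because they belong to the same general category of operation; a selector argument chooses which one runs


Reasoning: Grouped by category of activity, not by data or sequence
Type: Logical cohesion

Logical cohesion


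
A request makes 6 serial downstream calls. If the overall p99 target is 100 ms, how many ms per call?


Formula: per_stage = total_budget / stages
per_stage = 100 / 6
per_stage = 16.67 ms

16.67 ms


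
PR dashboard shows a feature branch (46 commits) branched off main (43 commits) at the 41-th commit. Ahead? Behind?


Common ancestor: commit #41
feature commits after divergence: 46 - 41 = 5
main commits after divergence: 43 - 41 = 2
feature is 5 commits ahead of main
main is 2 commits ahead of feature

feature ahead: 5, main ahead: 2


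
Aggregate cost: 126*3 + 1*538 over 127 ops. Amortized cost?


Formula: Amortized cost = Total cost / Operations
Total cost = (126 * 3) + (1 * 538)
Total cost = 378 + 538 = 916
Amortized = 916 / 127 = 7.2126

7.2126


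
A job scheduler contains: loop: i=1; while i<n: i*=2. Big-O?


Reasoning: i doubles each step so iterations are log2(n)
Complexity: O(log n)

O(log n)


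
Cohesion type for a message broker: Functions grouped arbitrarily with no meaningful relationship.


Reasoning: Worst: random grouping
Type: Coincidental cohesion

Coincidental cohesion


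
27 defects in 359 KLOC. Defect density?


Defect density = defects / KLOC
Defect density = 27 / 359
Defect density = 0.075 defects/KLOC

0.075 defects/KLOC


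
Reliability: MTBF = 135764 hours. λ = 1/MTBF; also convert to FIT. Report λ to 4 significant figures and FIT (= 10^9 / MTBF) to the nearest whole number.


Formula: λ = 1 / MTBF; FIT = λ × 1e9 = 1e9 / MTBF
λ = 1 / 135764 ≈ 7.366e-06 failures/hour
FIT = 1e9 / 135764 ≈ 7366 failures per 1e9 hours (nearest whole number)

λ = 7.366e-06 /h, FIT = 7366


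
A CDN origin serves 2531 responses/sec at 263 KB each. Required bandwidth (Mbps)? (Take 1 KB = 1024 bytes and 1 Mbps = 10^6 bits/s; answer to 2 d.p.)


Formula: Mbps = payload_bytes * RPS * 8 / 1e6
Payload per request = 263 KB = 263 * 1024 = 269312 bytes
Total bytes/sec = 269312 * 2531 = 681628672
Total bits/sec = 681628672 * 8 = 5453029376
Mbps = 5453029376 / 1e6 = 5453.03

5453.03 Mbps


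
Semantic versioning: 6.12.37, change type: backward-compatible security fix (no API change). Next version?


Current: 6.12.37
Change category: 'backward-compatible security fix (no API change)' → patch bump
SemVer rule: patch bump → increment PATCH (MAJOR and MINOR unchanged)
New: 6.12.38

6.12.38


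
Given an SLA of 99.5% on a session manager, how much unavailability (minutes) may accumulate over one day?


Formula: allowed downtime = period * (100 - SLA) / 100
Period (day) = 1440 minutes
Unavailability fraction = (100 - 99.5) / 100
Allowed downtime = 1440 * (100 - 99.5) / 100
Allowed downtime = 7.2 minutes

7.2 minutes


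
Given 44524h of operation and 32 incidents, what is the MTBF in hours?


Formula: MTBF = Total operating time / Number of failures
MTBF = 44524 / 32
MTBF = 1391.38 hours

1391.38 hours


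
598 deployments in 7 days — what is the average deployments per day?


Formula: deployments per day = releases / days
= 598 / 7
= 85.429 deploys/day
(equivalently, 598.0 deploys/week)

85.429 deploys/day


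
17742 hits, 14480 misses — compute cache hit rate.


Formula: hit rate = hits / (hits + misses) * 100
hit rate = 17742 / (17742 + 14480) * 100
hit rate = 17742 / 32222 * 100
hit rate = 55.06%

55.06%


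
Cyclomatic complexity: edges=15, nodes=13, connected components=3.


Formula: V(G) = E - N + 2P
V(G) = 15 - 13 + 2*3
V(G) = 2 + 6
V(G) = 8

8


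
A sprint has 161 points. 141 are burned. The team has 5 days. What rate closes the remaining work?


Formula: Required rate = Remaining points / Days left
Remaining = 161 - 141 = 20 points
Required rate = 20 / 5 = 4.0 points/day

4.0 points/day


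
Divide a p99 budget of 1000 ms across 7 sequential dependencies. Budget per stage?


Formula: per_stage = total_budget / stages
per_stage = 1000 / 7
per_stage = 142.86 ms

142.86 ms


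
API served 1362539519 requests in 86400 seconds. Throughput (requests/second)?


Formula: throughput = requests / seconds
throughput = 1362539519 / 86400
throughput = 15770.13 requests/second

15770.13 requests/second


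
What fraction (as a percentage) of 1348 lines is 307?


Coverage = covered / total * 100
Coverage = 307 / 1348 * 100
Coverage = 22.77%

22.77%


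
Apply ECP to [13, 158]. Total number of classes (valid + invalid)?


Valid range: [13, 158]
Class 1: x < 13 — invalid
Class 2: 13 ≤ x ≤ 158 — valid
Class 3: x > 158 — invalid
Total equivalence classes: 3

3 equivalence classes


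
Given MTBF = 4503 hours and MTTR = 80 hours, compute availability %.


Availability = MTBF / (MTBF + MTTR)
Availability = 4503 / (4503 + 80)
Availability = 4503 / 4583
Availability = 98.2544%

98.2544%


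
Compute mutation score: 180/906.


Mutation score = killed / total * 100
Mutation score = 180 / 906 * 100
Mutation score = 19.87%

19.87%


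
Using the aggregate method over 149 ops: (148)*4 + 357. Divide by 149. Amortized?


Formula: Amortized cost = Total cost / Operations
Total cost = (148 * 4) + (1 * 357)
Total cost = 592 + 357 = 949
Amortized = 949 / 149 = 6.3691

6.3691


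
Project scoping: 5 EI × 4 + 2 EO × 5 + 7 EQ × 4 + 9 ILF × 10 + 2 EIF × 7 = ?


UFP = EI*4 + EO*5 + EQ*4 + ILF*10 + EIF*7
UFP = 5*4 + 2*5 + 7*4 + 9*10 + 2*7
UFP = 20 + 10 + 28 + 90 + 14
UFP = 162

162


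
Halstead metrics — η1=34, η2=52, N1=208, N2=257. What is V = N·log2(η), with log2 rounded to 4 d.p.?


Formula: V = N * log2(η), where N = N1 + N2 and η = η1 + η2
η = 34 + 52 = 86
N = 208 + 257 = 465
log2(86) ≈ 6.4263
V = 465 * 6.4263 = 2988.23

2988.23


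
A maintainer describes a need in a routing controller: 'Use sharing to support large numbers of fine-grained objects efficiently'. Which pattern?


This matches the Flyweight pattern

Flyweight


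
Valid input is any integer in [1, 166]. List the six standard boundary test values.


Range: [1, 166]
Boundaries: just below min, min, min+1, max-1, max, just above max
Values: [0, 1, 2, 165, 166, 167]

[0, 1, 2, 165, 166, 167]


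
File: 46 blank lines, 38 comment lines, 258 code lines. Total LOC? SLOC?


Total LOC = blank + comment + code
Total LOC = 46 + 38 + 258 = 342
SLOC (source only) = code = 258

Total LOC: 342, SLOC: 258


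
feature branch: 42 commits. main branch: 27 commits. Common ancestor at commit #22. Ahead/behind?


Common ancestor: commit #22
feature commits after divergence: 42 - 22 = 20
main commits after divergence: 27 - 22 = 5
feature is 20 commits ahead of main
main is 5 commits ahead of feature

feature ahead: 20, main ahead: 5


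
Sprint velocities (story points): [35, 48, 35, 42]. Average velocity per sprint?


Formula: Avg velocity = Total points / Number of sprints
Points: [35, 48, 35, 42]
Sum = 35 + 48 + 35 + 42 = 160
Avg velocity = 160 / 4 = 40.0 points/sprint

40.0 points/sprint


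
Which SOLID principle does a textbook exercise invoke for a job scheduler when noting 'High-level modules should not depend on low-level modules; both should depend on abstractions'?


This describes the Dependency Inversion Principle (DIP)

Dependency Inversion Principle (DIP)


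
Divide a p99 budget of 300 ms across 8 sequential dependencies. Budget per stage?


Formula: per_stage = total_budget / stages
per_stage = 300 / 8
per_stage = 37.5 ms

37.5 ms


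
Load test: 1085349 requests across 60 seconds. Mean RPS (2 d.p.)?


Formula: throughput = requests / seconds
throughput = 1085349 / 60
throughput = 18089.15 requests/second

18089.15 requests/second


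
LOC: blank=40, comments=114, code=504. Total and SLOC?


Total LOC = blank + comment + code
Total LOC = 40 + 114 + 504 = 658
SLOC (source only) = code = 504

Total LOC: 658, SLOC: 504


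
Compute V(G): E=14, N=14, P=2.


Formula: V(G) = E - N + 2P
V(G) = 14 - 14 + 2*2
V(G) = 0 + 4
V(G) = 4

4


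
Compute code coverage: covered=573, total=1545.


Coverage = covered / total * 100
Coverage = 573 / 1545 * 100
Coverage = 37.09%

37.09%


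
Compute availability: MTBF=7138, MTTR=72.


Availability = MTBF / (MTBF + MTTR)
Availability = 7138 / (7138 + 72)
Availability = 7138 / 7210
Availability = 99.0014%

99.0014%


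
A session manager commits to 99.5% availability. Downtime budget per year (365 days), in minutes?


Formula: allowed downtime = period * (100 - SLA) / 100
Period (year (365 days)) = 525600 minutes
Unavailability fraction = (100 - 99.5) / 100
Allowed downtime = 525600 * (100 - 99.5) / 100
Allowed downtime = 2628.0 minutes

2628.0 minutes


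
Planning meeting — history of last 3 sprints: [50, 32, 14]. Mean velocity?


Formula: Avg velocity = Total points / Number of sprints
Points: [50, 32, 14]
Sum = 50 + 32 + 14 = 96
Avg velocity = 96 / 3 = 32.0 points/sprint

32.0 points/sprint


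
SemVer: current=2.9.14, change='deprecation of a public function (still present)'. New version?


Current: 2.9.14
Change category: 'deprecation of a public function (still present)' → minor bump
SemVer rule: minor bump → increment MINOR, reset PATCH to 0 (MAJOR unchanged)
New: 2.10.0

2.10.0


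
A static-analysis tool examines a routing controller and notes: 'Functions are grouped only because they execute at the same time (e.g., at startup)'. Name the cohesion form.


Reasoning: Related by timing only
Type: Temporal cohesion

Temporal cohesion


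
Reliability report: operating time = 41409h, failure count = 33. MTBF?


Formula: MTBF = Total operating time / Number of failures
MTBF = 41409 / 33
MTBF = 1254.82 hours

1254.82 hours


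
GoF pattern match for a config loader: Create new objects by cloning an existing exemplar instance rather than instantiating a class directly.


This matches the Prototype pattern

Prototype


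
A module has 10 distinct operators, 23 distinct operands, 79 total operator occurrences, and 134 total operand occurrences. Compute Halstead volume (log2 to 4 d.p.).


Formula: V = N * log2(η), where N = N1 + N2 and η = η1 + η2
η = 10 + 23 = 33
N = 79 + 134 = 213
log2(33) ≈ 5.0444
V = 213 * 5.0444 = 1074.46

1074.46


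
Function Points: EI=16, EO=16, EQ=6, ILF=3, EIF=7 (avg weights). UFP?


UFP = EI*4 + EO*5 + EQ*4 + ILF*10 + EIF*7
UFP = 16*4 + 16*5 + 6*4 + 3*10 + 7*7
UFP = 64 + 80 + 24 + 30 + 49
UFP = 247

247


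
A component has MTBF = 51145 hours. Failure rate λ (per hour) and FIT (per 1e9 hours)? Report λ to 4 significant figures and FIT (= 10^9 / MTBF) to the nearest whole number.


Formula: λ = 1 / MTBF; FIT = λ × 1e9 = 1e9 / MTBF
λ = 1 / 51145 ≈ 1.955e-05 failures/hour
FIT = 1e9 / 51145 ≈ 19552 failures per 1e9 hours (nearest whole number)

λ = 1.955e-05 /h, FIT = 19552


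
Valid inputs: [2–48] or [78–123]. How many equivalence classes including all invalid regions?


Valid ranges: [2,48] and [78,123]
Class 1: x < 2 — invalid
Class 2: 2 ≤ x ≤ 48 — valid
Class 3: 48 < x < 78 — invalid (gap between ranges)
Class 4: 78 ≤ x ≤ 123 — valid
Class 5: x > 123 — invalid
Total equivalence classes: 5

5 equivalence classes


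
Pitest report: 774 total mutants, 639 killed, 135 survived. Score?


Mutation score = killed / total * 100
Mutation score = 639 / 774 * 100
Mutation score = 82.56%

82.56%


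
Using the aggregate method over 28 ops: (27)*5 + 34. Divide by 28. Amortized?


Formula: Amortized cost = Total cost / Operations
Total cost = (27 * 5) + (1 * 34)
Total cost = 135 + 34 = 169
Amortized = 169 / 28 = 6.0357

6.0357


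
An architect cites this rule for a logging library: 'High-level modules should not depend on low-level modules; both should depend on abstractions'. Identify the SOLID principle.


This describes the Dependency Inversion Principle (DIP)

Dependency Inversion Principle (DIP)


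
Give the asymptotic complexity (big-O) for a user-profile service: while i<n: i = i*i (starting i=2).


Reasoning: squaring drives double-exponential growth; iterations ~ log log n
Complexity: O(log log n)

O(log log n)


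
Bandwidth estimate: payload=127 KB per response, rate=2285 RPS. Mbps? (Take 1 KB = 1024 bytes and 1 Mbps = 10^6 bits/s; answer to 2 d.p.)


Formula: Mbps = payload_bytes * RPS * 8 / 1e6
Payload per request = 127 KB = 127 * 1024 = 130048 bytes
Total bytes/sec = 130048 * 2285 = 297159680
Total bits/sec = 297159680 * 8 = 2377277440
Mbps = 2377277440 / 1e6 = 2377.28

2377.28 Mbps


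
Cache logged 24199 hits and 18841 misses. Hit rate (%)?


Formula: hit rate = hits / (hits + misses) * 100
hit rate = 24199 / (24199 + 18841) * 100
hit rate = 24199 / 43040 * 100
hit rate = 56.22%

56.22%


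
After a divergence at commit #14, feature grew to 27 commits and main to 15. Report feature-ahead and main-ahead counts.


Common ancestor: commit #14
feature commits after divergence: 27 - 14 = 13
main commits after divergence: 15 - 14 = 1
feature is 13 commits ahead of main
main is 1 commits ahead of feature

feature ahead: 13, main ahead: 1


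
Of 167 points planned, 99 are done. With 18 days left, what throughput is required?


Formula: Required rate = Remaining points / Days left
Remaining = 167 - 99 = 68 points
Required rate = 68 / 18 = 3.78 points/day

3.78 points/day


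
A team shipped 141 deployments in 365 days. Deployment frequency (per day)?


Formula: deployments per day = releases / days
= 141 / 365
= 0.386 deploys/day
(equivalently, 2.7 deploys/week)

0.386 deploys/day


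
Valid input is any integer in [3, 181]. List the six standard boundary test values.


Range: [3, 181]
Boundaries: just below min, min, min+1, max-1, max, just above max
Values: [2, 3, 4, 180, 181, 182]

[2, 3, 4, 180, 181, 182]


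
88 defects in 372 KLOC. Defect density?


Defect density = defects / KLOC
Defect density = 88 / 372
Defect density = 0.237 defects/KLOC

0.237 defects/KLOC


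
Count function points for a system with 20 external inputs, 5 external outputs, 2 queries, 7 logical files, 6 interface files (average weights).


UFP = EI*4 + EO*5 + EQ*4 + ILF*10 + EIF*7
UFP = 20*4 + 5*5 + 2*4 + 7*10 + 6*7
UFP = 80 + 25 + 8 + 70 + 42
UFP = 225

225


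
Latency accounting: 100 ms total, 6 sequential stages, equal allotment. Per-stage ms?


Formula: per_stage = total_budget / stages
per_stage = 100 / 6
per_stage = 16.67 ms

16.67 ms


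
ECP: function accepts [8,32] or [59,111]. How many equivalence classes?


Valid ranges: [8,32] and [59,111]
Class 1: x < 8 — invalid
Class 2: 8 ≤ x ≤ 32 — valid
Class 3: 32 < x < 59 — invalid (gap between ranges)
Class 4: 59 ≤ x ≤ 111 — valid
Class 5: x > 111 — invalid
Total equivalence classes: 5

5 equivalence classes


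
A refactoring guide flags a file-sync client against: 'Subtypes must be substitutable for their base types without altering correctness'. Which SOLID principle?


This describes the Liskov Substitution Principle (LSP)

Liskov Substitution Principle (LSP)


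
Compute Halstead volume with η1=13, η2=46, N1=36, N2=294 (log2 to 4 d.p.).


Formula: V = N * log2(η), where N = N1 + N2 and η = η1 + η2
η = 13 + 46 = 59
N = 36 + 294 = 330
log2(59) ≈ 5.8826
V = 330 * 5.8826 = 1941.26

1941.26


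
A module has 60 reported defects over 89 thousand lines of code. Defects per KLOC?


Defect density = defects / KLOC
Defect density = 60 / 89
Defect density = 0.674 defects/KLOC

0.674 defects/KLOC


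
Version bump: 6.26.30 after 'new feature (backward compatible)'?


Current: 6.26.30
Change category: 'new feature (backward compatible)' → minor bump
SemVer rule: minor bump → increment MINOR, reset PATCH to 0 (MAJOR unchanged)
New: 6.27.0

6.27.0


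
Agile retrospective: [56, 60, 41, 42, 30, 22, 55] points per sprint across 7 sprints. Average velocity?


Formula: Avg velocity = Total points / Number of sprints
Points: [56, 60, 41, 42, 30, 22, 55]
Sum = 56 + 60 + 41 + 42 + 30 + 22 + 55 = 306
Avg velocity = 306 / 7 = 43.71 points/sprint

43.71 points/sprint


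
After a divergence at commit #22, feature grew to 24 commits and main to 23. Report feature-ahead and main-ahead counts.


Common ancestor: commit #22
feature commits after divergence: 24 - 22 = 2
main commits after divergence: 23 - 22 = 1
feature is 2 commits ahead of main
main is 1 commits ahead of feature

feature ahead: 2, main ahead: 1


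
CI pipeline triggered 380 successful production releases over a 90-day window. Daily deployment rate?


Formula: deployments per day = releases / days
= 380 / 90
= 4.222 deploys/day
(equivalently, 29.56 deploys/week)

4.222 deploys/day


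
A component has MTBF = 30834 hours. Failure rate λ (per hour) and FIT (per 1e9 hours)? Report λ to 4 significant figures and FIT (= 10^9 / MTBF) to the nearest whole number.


Formula: λ = 1 / MTBF; FIT = λ × 1e9 = 1e9 / MTBF
λ = 1 / 30834 ≈ 3.243e-05 failures/hour
FIT = 1e9 / 30834 ≈ 32432 failures per 1e9 hours (nearest whole number)

λ = 3.243e-05 /h, FIT = 32432


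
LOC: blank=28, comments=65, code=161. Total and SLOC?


Total LOC = blank + comment + code
Total LOC = 28 + 65 + 161 = 254
SLOC (source only) = code = 161

Total LOC: 254, SLOC: 161


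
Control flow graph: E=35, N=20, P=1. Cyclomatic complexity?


Formula: V(G) = E - N + 2P
V(G) = 35 - 20 + 2*1
V(G) = 15 + 2
V(G) = 17

17


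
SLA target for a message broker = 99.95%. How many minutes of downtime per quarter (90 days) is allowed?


Formula: allowed downtime = period * (100 - SLA) / 100
Period (quarter (90 days)) = 129600 minutes
Unavailability fraction = (100 - 99.95) / 100
Allowed downtime = 129600 * (100 - 99.95) / 100
Allowed downtime = 64.8 minutes

64.8 minutes


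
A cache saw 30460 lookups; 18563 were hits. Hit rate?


Formula: hit rate = hits / (hits + misses) * 100
hit rate = 18563 / (18563 + 11897) * 100
hit rate = 18563 / 30460 * 100
hit rate = 60.94%

60.94%


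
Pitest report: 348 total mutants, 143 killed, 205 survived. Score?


Mutation score = killed / total * 100
Mutation score = 143 / 348 * 100
Mutation score = 41.09%

41.09%


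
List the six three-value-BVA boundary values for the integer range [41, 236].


Range: [41, 236]
Boundaries: just below min, min, min+1, max-1, max, just above max
Values: [40, 41, 42, 235, 236, 237]

[40, 41, 42, 235, 236, 237]


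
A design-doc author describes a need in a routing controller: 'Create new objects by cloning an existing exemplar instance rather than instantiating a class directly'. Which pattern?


This matches the Prototype pattern

Prototype


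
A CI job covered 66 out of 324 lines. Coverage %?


Coverage = covered / total * 100
Coverage = 66 / 324 * 100
Coverage = 20.37%

20.37%


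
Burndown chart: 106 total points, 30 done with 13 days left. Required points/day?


Formula: Required rate = Remaining points / Days left
Remaining = 106 - 30 = 76 points
Required rate = 76 / 13 = 5.85 points/day

5.85 points/day


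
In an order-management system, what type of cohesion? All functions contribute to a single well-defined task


Reasoning: Best: single purpose
Type: Functional cohesion

Functional cohesion


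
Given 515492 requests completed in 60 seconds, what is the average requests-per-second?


Formula: throughput = requests / seconds
throughput = 515492 / 60
throughput = 8591.53 requests/second

8591.53 requests/second


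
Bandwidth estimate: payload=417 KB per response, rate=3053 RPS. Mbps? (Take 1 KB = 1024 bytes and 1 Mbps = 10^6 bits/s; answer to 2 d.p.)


Formula: Mbps = payload_bytes * RPS * 8 / 1e6
Payload per request = 417 KB = 417 * 1024 = 427008 bytes
Total bytes/sec = 427008 * 3053 = 1303655424
Total bits/sec = 1303655424 * 8 = 10429243392
Mbps = 10429243392 / 1e6 = 10429.24

10429.24 Mbps


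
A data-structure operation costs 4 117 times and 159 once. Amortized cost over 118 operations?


Formula: Amortized cost = Total cost / Operations
Total cost = (117 * 4) + (1 * 159)
Total cost = 468 + 159 = 627
Amortized = 627 / 118 = 5.3136

5.3136


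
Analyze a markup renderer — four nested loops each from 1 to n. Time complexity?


Reasoning: four levels of nesting
Complexity: O(n^4)

O(n^4)


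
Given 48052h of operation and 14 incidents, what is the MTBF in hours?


Formula: MTBF = Total operating time / Number of failures
MTBF = 48052 / 14
MTBF = 3432.29 hours

3432.29 hours


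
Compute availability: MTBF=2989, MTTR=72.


Availability = MTBF / (MTBF + MTTR)
Availability = 2989 / (2989 + 72)
Availability = 2989 / 3061
Availability = 97.6478%

97.6478%


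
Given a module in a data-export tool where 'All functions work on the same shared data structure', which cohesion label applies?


Reasoning: Functions share data
Type: Communicational cohesion

Communicational cohesion


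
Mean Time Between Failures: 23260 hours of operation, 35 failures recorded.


Formula: MTBF = Total operating time / Number of failures
MTBF = 23260 / 35
MTBF = 664.57 hours

664.57 hours


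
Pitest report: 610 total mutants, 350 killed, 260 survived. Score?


Mutation score = killed / total * 100
Mutation score = 350 / 610 * 100
Mutation score = 57.38%

57.38%


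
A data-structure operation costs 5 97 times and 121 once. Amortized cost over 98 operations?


Formula: Amortized cost = Total cost / Operations
Total cost = (97 * 5) + (1 * 121)
Total cost = 485 + 121 = 606
Amortized = 606 / 98 = 6.1837

6.1837


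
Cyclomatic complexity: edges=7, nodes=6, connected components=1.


Formula: V(G) = E - N + 2P
V(G) = 7 - 6 + 2*1
V(G) = 1 + 2
V(G) = 3

3


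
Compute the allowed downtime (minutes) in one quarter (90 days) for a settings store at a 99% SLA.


Formula: allowed downtime = period * (100 - SLA) / 100
Period (quarter (90 days)) = 129600 minutes
Unavailability fraction = (100 - 99.0) / 100
Allowed downtime = 129600 * (100 - 99.0) / 100
Allowed downtime = 1296.0 minutes

1296.0 minutes


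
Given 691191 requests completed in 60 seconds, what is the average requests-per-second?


Formula: throughput = requests / seconds
throughput = 691191 / 60
throughput = 11519.85 requests/second

11519.85 requests/second


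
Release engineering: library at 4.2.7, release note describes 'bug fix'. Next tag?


Current: 4.2.7
Change category: 'bug fix' → patch bump
SemVer rule: patch bump → increment PATCH (MAJOR and MINOR unchanged)
New: 4.2.8

4.2.8


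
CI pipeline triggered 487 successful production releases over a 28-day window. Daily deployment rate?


Formula: deployments per day = releases / days
= 487 / 28
= 17.393 deploys/day
(equivalently, 121.75 deploys/week)

17.393 deploys/day


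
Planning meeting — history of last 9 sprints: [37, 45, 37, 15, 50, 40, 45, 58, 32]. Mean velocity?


Formula: Avg velocity = Total points / Number of sprints
Points: [37, 45, 37, 15, 50, 40, 45, 58, 32]
Sum = 37 + 45 + 37 + 15 + 50 + 40 + 45 + 58 + 32 = 359
Avg velocity = 359 / 9 = 39.89 points/sprint

39.89 points/sprint


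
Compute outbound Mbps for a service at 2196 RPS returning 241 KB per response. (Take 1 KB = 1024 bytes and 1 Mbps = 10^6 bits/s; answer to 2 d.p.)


Formula: Mbps = payload_bytes * RPS * 8 / 1e6
Payload per request = 241 KB = 241 * 1024 = 246784 bytes
Total bytes/sec = 246784 * 2196 = 541937664
Total bits/sec = 541937664 * 8 = 4335501312
Mbps = 4335501312 / 1e6 = 4335.5

4335.5 Mbps


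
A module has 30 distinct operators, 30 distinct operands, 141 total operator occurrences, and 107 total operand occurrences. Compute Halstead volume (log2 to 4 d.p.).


Formula: V = N * log2(η), where N = N1 + N2 and η = η1 + η2
η = 30 + 30 = 60
N = 141 + 107 = 248
log2(60) ≈ 5.9069
V = 248 * 5.9069 = 1464.91

1464.91


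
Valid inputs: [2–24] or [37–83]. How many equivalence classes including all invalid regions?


Valid ranges: [2,24] and [37,83]
Class 1: x < 2 — invalid
Class 2: 2 ≤ x ≤ 24 — valid
Class 3: 24 < x < 37 — invalid (gap between ranges)
Class 4: 37 ≤ x ≤ 83 — valid
Class 5: x > 83 — invalid
Total equivalence classes: 5

5 equivalence classes


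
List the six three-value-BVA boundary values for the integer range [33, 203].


Range: [33, 203]
Boundaries: just below min, min, min+1, max-1, max, just above max
Values: [32, 33, 34, 202, 203, 204]

[32, 33, 34, 202, 203, 204]


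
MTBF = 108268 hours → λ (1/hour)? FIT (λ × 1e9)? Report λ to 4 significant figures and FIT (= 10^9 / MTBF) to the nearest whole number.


Formula: λ = 1 / MTBF; FIT = λ × 1e9 = 1e9 / MTBF
λ = 1 / 108268 ≈ 9.236e-06 failures/hour
FIT = 1e9 / 108268 ≈ 9236 failures per 1e9 hours (nearest whole number)

λ = 9.236e-06 /h, FIT = 9236


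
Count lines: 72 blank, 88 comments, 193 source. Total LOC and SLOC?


Total LOC = blank + comment + code
Total LOC = 72 + 88 + 193 = 353
SLOC (source only) = code = 193

Total LOC: 353, SLOC: 193


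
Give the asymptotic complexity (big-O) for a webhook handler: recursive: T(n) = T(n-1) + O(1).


Reasoning: linear recursion with constant work per frame
Complexity: O(n)

O(n)


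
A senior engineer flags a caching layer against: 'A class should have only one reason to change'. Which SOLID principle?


This describes the Single Responsibility Principle (SRP)

Single Responsibility Principle (SRP)


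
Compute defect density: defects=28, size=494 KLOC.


Defect density = defects / KLOC
Defect density = 28 / 494
Defect density = 0.057 defects/KLOC

0.057 defects/KLOC


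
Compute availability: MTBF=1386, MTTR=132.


Availability = MTBF / (MTBF + MTTR)
Availability = 1386 / (1386 + 132)
Availability = 1386 / 1518
Availability = 91.3043%

91.3043%


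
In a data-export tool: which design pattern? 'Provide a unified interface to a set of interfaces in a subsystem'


This matches the Facade pattern

Facade


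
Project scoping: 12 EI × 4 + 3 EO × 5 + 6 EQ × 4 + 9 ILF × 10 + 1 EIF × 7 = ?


UFP = EI*4 + EO*5 + EQ*4 + ILF*10 + EIF*7
UFP = 12*4 + 3*5 + 6*4 + 9*10 + 1*7
UFP = 48 + 15 + 24 + 90 + 7
UFP = 184

184


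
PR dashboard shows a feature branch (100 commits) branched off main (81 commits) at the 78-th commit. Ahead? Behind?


Common ancestor: commit #78
feature commits after divergence: 100 - 78 = 22
main commits after divergence: 81 - 78 = 3
feature is 22 commits ahead of main
main is 3 commits ahead of feature

feature ahead: 22, main ahead: 3


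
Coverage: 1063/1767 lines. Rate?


Coverage = covered / total * 100
Coverage = 1063 / 1767 * 100
Coverage = 60.16%

60.16%


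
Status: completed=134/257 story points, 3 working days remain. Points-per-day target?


Formula: Required rate = Remaining points / Days left
Remaining = 257 - 134 = 123 points
Required rate = 123 / 3 = 41.0 points/day

41.0 points/day


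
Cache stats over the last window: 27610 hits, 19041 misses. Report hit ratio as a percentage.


Formula: hit rate = hits / (hits + misses) * 100
hit rate = 27610 / (27610 + 19041) * 100
hit rate = 27610 / 46651 * 100
hit rate = 59.18%

59.18%


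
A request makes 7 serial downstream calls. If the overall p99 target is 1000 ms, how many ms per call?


Formula: per_stage = total_budget / stages
per_stage = 1000 / 7
per_stage = 142.86 ms

142.86 ms


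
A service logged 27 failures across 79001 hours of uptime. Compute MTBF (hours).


Formula: MTBF = Total operating time / Number of failures
MTBF = 79001 / 27
MTBF = 2925.96 hours

2925.96 hours


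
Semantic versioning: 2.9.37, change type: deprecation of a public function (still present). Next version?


Current: 2.9.37
Change category: 'deprecation of a public function (still present)' → minor bump
SemVer rule: minor bump → increment MINOR, reset PATCH to 0 (MAJOR unchanged)
New: 2.10.0

2.10.0


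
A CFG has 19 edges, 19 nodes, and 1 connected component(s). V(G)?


Formula: V(G) = E - N + 2P
V(G) = 19 - 19 + 2*1
V(G) = 0 + 2
V(G) = 2

2


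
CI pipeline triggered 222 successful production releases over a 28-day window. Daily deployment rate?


Formula: deployments per day = releases / days
= 222 / 28
= 7.929 deploys/day
(equivalently, 55.5 deploys/week)

7.929 deploys/day


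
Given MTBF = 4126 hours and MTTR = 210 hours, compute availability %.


Availability = MTBF / (MTBF + MTTR)
Availability = 4126 / (4126 + 210)
Availability = 4126 / 4336
Availability = 95.1568%

95.1568%


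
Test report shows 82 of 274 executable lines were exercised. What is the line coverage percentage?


Coverage = covered / total * 100
Coverage = 82 / 274 * 100
Coverage = 29.93%

29.93%


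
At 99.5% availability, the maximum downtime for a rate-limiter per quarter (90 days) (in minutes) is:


Formula: allowed downtime = period * (100 - SLA) / 100
Period (quarter (90 days)) = 129600 minutes
Unavailability fraction = (100 - 99.5) / 100
Allowed downtime = 129600 * (100 - 99.5) / 100
Allowed downtime = 648.0 minutes

648.0 minutes


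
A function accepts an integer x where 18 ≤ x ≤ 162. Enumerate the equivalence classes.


Valid range: [18, 162]
Class 1: x < 18 — invalid
Class 2: 18 ≤ x ≤ 162 — valid
Class 3: x > 162 — invalid
Total equivalence classes: 3

3 equivalence classes


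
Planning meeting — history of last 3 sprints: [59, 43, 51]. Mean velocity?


Formula: Avg velocity = Total points / Number of sprints
Points: [59, 43, 51]
Sum = 59 + 43 + 51 = 153
Avg velocity = 153 / 3 = 51.0 points/sprint

51.0 points/sprint


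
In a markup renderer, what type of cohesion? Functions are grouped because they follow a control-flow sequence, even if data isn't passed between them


Reasoning: Grouped by order of execution within a routine, not by data flow
Type: Procedural cohesion

Procedural cohesion


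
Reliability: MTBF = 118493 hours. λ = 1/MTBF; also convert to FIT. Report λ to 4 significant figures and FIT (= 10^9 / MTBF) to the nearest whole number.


Formula: λ = 1 / MTBF; FIT = λ × 1e9 = 1e9 / MTBF
λ = 1 / 118493 ≈ 8.439e-06 failures/hour
FIT = 1e9 / 118493 ≈ 8439 failures per 1e9 hours (nearest whole number)

λ = 8.439e-06 /h, FIT = 8439


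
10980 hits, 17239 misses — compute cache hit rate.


Formula: hit rate = hits / (hits + misses) * 100
hit rate = 10980 / (10980 + 17239) * 100
hit rate = 10980 / 28219 * 100
hit rate = 38.91%

38.91%


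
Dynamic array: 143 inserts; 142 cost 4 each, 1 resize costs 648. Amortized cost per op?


Formula: Amortized cost = Total cost / Operations
Total cost = (142 * 4) + (1 * 648)
Total cost = 568 + 648 = 1216
Amortized = 1216 / 143 = 8.5035

8.5035


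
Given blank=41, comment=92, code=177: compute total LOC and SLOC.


Total LOC = blank + comment + code
Total LOC = 41 + 92 + 177 = 310
SLOC (source only) = code = 177

Total LOC: 310, SLOC: 177


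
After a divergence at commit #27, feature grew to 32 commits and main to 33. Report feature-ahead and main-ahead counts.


Common ancestor: commit #27
feature commits after divergence: 32 - 27 = 5
main commits after divergence: 33 - 27 = 6
feature is 5 commits ahead of main
main is 6 commits ahead of feature

feature ahead: 5, main ahead: 6


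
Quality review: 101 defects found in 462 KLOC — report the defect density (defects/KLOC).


Defect density = defects / KLOC
Defect density = 101 / 462
Defect density = 0.219 defects/KLOC

0.219 defects/KLOC


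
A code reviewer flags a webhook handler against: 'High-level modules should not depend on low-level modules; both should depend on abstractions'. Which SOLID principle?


This describes the Dependency Inversion Principle (DIP)

Dependency Inversion Principle (DIP)


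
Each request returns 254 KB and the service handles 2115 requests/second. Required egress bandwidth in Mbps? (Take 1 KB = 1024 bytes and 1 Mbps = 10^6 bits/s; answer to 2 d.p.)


Formula: Mbps = payload_bytes * RPS * 8 / 1e6
Payload per request = 254 KB = 254 * 1024 = 260096 bytes
Total bytes/sec = 260096 * 2115 = 550103040
Total bits/sec = 550103040 * 8 = 4400824320
Mbps = 4400824320 / 1e6 = 4400.82

4400.82 Mbps
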